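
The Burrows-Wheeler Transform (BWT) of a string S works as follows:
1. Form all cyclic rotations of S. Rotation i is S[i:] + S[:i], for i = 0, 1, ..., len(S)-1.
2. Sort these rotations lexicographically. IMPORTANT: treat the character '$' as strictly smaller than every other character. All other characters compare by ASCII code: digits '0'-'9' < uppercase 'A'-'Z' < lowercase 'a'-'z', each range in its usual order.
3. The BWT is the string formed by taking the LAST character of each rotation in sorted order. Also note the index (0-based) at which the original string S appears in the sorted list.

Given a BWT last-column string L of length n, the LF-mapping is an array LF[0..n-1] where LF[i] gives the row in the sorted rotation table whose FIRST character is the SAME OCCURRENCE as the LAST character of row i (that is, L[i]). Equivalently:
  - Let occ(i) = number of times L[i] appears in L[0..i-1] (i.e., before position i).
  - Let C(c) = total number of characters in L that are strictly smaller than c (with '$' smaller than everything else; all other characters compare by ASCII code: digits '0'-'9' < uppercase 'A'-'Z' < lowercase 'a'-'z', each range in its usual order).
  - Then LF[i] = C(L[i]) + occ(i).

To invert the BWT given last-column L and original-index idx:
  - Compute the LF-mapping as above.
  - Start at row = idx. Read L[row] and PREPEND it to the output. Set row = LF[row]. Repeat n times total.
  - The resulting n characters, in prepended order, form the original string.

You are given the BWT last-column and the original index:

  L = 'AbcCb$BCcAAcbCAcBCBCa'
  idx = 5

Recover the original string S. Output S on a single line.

Answer: BBbCcCcACBcCACacbAbA$

Derivation:
LF mapping: 1 14 17 8 15 0 5 9 18 2 3 19 16 10 4 20 6 11 7 12 13
Walk LF starting at row 5, prepending L[row]:
  step 1: row=5, L[5]='$', prepend. Next row=LF[5]=0
  step 2: row=0, L[0]='A', prepend. Next row=LF[0]=1
  step 3: row=1, L[1]='b', prepend. Next row=LF[1]=14
  step 4: row=14, L[14]='A', prepend. Next row=LF[14]=4
  step 5: row=4, L[4]='b', prepend. Next row=LF[4]=15
  step 6: row=15, L[15]='c', prepend. Next row=LF[15]=20
  step 7: row=20, L[20]='a', prepend. Next row=LF[20]=13
  step 8: row=13, L[13]='C', prepend. Next row=LF[13]=10
  step 9: row=10, L[10]='A', prepend. Next row=LF[10]=3
  step 10: row=3, L[3]='C', prepend. Next row=LF[3]=8
  step 11: row=8, L[8]='c', prepend. Next row=LF[8]=18
  step 12: row=18, L[18]='B', prepend. Next row=LF[18]=7
  step 13: row=7, L[7]='C', prepend. Next row=LF[7]=9
  step 14: row=9, L[9]='A', prepend. Next row=LF[9]=2
  step 15: row=2, L[2]='c', prepend. Next row=LF[2]=17
  step 16: row=17, L[17]='C', prepend. Next row=LF[17]=11
  step 17: row=11, L[11]='c', prepend. Next row=LF[11]=19
  step 18: row=19, L[19]='C', prepend. Next row=LF[19]=12
  step 19: row=12, L[12]='b', prepend. Next row=LF[12]=16
  step 20: row=16, L[16]='B', prepend. Next row=LF[16]=6
  step 21: row=6, L[6]='B', prepend. Next row=LF[6]=5
Reversed output: BBbCcCcACBcCACacbAbA$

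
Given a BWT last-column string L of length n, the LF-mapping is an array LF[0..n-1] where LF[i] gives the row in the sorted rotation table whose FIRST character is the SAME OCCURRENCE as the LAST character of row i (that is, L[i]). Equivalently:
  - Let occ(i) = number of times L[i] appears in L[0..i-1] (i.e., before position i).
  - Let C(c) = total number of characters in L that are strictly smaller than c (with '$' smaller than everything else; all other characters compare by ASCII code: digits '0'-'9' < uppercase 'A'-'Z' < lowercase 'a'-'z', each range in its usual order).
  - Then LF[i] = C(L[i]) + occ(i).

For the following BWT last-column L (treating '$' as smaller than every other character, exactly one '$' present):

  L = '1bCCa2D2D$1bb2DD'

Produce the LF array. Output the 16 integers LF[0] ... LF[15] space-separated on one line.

Answer: 1 13 6 7 12 3 8 4 9 0 2 14 15 5 10 11

Derivation:
Char counts: '$':1, '1':2, '2':3, 'C':2, 'D':4, 'a':1, 'b':3
C (first-col start): C('$')=0, C('1')=1, C('2')=3, C('C')=6, C('D')=8, C('a')=12, C('b')=13
L[0]='1': occ=0, LF[0]=C('1')+0=1+0=1
L[1]='b': occ=0, LF[1]=C('b')+0=13+0=13
L[2]='C': occ=0, LF[2]=C('C')+0=6+0=6
L[3]='C': occ=1, LF[3]=C('C')+1=6+1=7
L[4]='a': occ=0, LF[4]=C('a')+0=12+0=12
L[5]='2': occ=0, LF[5]=C('2')+0=3+0=3
L[6]='D': occ=0, LF[6]=C('D')+0=8+0=8
L[7]='2': occ=1, LF[7]=C('2')+1=3+1=4
L[8]='D': occ=1, LF[8]=C('D')+1=8+1=9
L[9]='$': occ=0, LF[9]=C('$')+0=0+0=0
L[10]='1': occ=1, LF[10]=C('1')+1=1+1=2
L[11]='b': occ=1, LF[11]=C('b')+1=13+1=14
L[12]='b': occ=2, LF[12]=C('b')+2=13+2=15
L[13]='2': occ=2, LF[13]=C('2')+2=3+2=5
L[14]='D': occ=2, LF[14]=C('D')+2=8+2=10
L[15]='D': occ=3, LF[15]=C('D')+3=8+3=11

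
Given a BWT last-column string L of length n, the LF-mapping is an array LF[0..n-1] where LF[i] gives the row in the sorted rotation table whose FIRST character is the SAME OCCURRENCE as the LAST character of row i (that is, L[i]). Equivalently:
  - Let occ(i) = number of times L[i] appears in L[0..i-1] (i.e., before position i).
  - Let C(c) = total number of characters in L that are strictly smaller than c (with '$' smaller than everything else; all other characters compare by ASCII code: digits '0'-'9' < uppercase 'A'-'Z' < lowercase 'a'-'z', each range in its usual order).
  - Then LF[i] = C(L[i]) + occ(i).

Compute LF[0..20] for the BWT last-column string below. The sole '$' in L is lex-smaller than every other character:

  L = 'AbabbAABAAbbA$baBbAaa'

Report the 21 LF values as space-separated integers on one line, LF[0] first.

Char counts: '$':1, 'A':7, 'B':2, 'a':4, 'b':7
C (first-col start): C('$')=0, C('A')=1, C('B')=8, C('a')=10, C('b')=14
L[0]='A': occ=0, LF[0]=C('A')+0=1+0=1
L[1]='b': occ=0, LF[1]=C('b')+0=14+0=14
L[2]='a': occ=0, LF[2]=C('a')+0=10+0=10
L[3]='b': occ=1, LF[3]=C('b')+1=14+1=15
L[4]='b': occ=2, LF[4]=C('b')+2=14+2=16
L[5]='A': occ=1, LF[5]=C('A')+1=1+1=2
L[6]='A': occ=2, LF[6]=C('A')+2=1+2=3
L[7]='B': occ=0, LF[7]=C('B')+0=8+0=8
L[8]='A': occ=3, LF[8]=C('A')+3=1+3=4
L[9]='A': occ=4, LF[9]=C('A')+4=1+4=5
L[10]='b': occ=3, LF[10]=C('b')+3=14+3=17
L[11]='b': occ=4, LF[11]=C('b')+4=14+4=18
L[12]='A': occ=5, LF[12]=C('A')+5=1+5=6
L[13]='$': occ=0, LF[13]=C('$')+0=0+0=0
L[14]='b': occ=5, LF[14]=C('b')+5=14+5=19
L[15]='a': occ=1, LF[15]=C('a')+1=10+1=11
L[16]='B': occ=1, LF[16]=C('B')+1=8+1=9
L[17]='b': occ=6, LF[17]=C('b')+6=14+6=20
L[18]='A': occ=6, LF[18]=C('A')+6=1+6=7
L[19]='a': occ=2, LF[19]=C('a')+2=10+2=12
L[20]='a': occ=3, LF[20]=C('a')+3=10+3=13

Answer: 1 14 10 15 16 2 3 8 4 5 17 18 6 0 19 11 9 20 7 12 13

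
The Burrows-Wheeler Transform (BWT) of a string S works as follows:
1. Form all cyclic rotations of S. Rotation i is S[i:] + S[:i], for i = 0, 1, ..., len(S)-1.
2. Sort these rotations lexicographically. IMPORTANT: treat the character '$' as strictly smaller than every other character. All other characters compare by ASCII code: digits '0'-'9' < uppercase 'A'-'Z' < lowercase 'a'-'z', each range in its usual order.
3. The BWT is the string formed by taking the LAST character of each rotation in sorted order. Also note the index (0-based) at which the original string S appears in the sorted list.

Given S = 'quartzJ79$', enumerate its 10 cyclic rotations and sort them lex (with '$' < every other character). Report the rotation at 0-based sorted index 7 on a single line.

All 10 rotations (rotation i = S[i:]+S[:i]):
  rot[0] = quartzJ79$
  rot[1] = uartzJ79$q
  rot[2] = artzJ79$qu
  rot[3] = rtzJ79$qua
  rot[4] = tzJ79$quar
  rot[5] = zJ79$quart
  rot[6] = J79$quartz
  rot[7] = 79$quartzJ
  rot[8] = 9$quartzJ7
  rot[9] = $quartzJ79
Sorted (with $ < everything):
  sorted[0] = $quartzJ79
  sorted[1] = 79$quartzJ
  sorted[2] = 9$quartzJ7
  sorted[3] = J79$quartz
  sorted[4] = artzJ79$qu
  sorted[5] = quartzJ79$
  sorted[6] = rtzJ79$qua
  sorted[7] = tzJ79$quar
  sorted[8] = uartzJ79$q
  sorted[9] = zJ79$quart
sorted[7] = tzJ79$quar

Answer: tzJ79$quar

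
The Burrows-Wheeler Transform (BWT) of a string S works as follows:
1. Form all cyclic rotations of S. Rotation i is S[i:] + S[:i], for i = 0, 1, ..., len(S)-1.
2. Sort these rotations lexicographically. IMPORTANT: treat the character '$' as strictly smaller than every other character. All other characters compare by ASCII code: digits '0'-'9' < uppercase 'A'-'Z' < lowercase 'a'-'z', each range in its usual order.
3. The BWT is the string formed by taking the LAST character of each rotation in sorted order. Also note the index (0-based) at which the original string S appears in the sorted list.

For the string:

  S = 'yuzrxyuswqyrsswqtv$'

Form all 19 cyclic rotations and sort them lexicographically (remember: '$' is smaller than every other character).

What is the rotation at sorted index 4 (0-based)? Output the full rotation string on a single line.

Answer: rxyuswqyrsswqtv$yuz

Derivation:
All 19 rotations (rotation i = S[i:]+S[:i]):
  rot[0] = yuzrxyuswqyrsswqtv$
  rot[1] = uzrxyuswqyrsswqtv$y
  rot[2] = zrxyuswqyrsswqtv$yu
  rot[3] = rxyuswqyrsswqtv$yuz
  rot[4] = xyuswqyrsswqtv$yuzr
  rot[5] = yuswqyrsswqtv$yuzrx
  rot[6] = uswqyrsswqtv$yuzrxy
  rot[7] = swqyrsswqtv$yuzrxyu
  rot[8] = wqyrsswqtv$yuzrxyus
  rot[9] = qyrsswqtv$yuzrxyusw
  rot[10] = yrsswqtv$yuzrxyuswq
  rot[11] = rsswqtv$yuzrxyuswqy
  rot[12] = sswqtv$yuzrxyuswqyr
  rot[13] = swqtv$yuzrxyuswqyrs
  rot[14] = wqtv$yuzrxyuswqyrss
  rot[15] = qtv$yuzrxyuswqyrssw
  rot[16] = tv$yuzrxyuswqyrsswq
  rot[17] = v$yuzrxyuswqyrsswqt
  rot[18] = $yuzrxyuswqyrsswqtv
Sorted (with $ < everything):
  sorted[0] = $yuzrxyuswqyrsswqtv
  sorted[1] = qtv$yuzrxyuswqyrssw
  sorted[2] = qyrsswqtv$yuzrxyusw
  sorted[3] = rsswqtv$yuzrxyuswqy
  sorted[4] = rxyuswqyrsswqtv$yuz
  sorted[5] = sswqtv$yuzrxyuswqyr
  sorted[6] = swqtv$yuzrxyuswqyrs
  sorted[7] = swqyrsswqtv$yuzrxyu
  sorted[8] = tv$yuzrxyuswqyrsswq
  sorted[9] = uswqyrsswqtv$yuzrxy
  sorted[10] = uzrxyuswqyrsswqtv$y
  sorted[11] = v$yuzrxyuswqyrsswqt
  sorted[12] = wqtv$yuzrxyuswqyrss
  sorted[13] = wqyrsswqtv$yuzrxyus
  sorted[14] = xyuswqyrsswqtv$yuzr
  sorted[15] = yrsswqtv$yuzrxyuswq
  sorted[16] = yuswqyrsswqtv$yuzrx
  sorted[17] = yuzrxyuswqyrsswqtv$
  sorted[18] = zrxyuswqyrsswqtv$yu
sorted[4] = rxyuswqyrsswqtv$yuz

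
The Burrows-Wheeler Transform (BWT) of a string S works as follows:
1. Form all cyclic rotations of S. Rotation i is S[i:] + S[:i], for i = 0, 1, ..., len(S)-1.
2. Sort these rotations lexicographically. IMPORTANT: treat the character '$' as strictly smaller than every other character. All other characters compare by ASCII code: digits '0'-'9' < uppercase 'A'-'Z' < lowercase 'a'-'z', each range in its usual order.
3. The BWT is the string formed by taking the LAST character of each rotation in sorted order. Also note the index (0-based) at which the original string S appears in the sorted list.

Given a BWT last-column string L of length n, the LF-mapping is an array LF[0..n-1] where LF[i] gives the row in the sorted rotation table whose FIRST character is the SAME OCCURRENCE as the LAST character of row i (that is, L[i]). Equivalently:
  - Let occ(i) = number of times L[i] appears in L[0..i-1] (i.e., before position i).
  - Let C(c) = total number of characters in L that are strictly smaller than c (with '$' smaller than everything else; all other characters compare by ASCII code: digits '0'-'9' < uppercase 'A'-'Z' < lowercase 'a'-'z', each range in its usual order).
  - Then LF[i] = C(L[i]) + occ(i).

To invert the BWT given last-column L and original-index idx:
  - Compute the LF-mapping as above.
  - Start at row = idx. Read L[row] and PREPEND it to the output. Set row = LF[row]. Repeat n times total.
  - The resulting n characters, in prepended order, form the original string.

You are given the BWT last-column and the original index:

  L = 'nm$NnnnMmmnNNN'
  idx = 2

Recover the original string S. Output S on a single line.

Answer: NNnNnnNnmMmmn$

Derivation:
LF mapping: 9 6 0 2 10 11 12 1 7 8 13 3 4 5
Walk LF starting at row 2, prepending L[row]:
  step 1: row=2, L[2]='$', prepend. Next row=LF[2]=0
  step 2: row=0, L[0]='n', prepend. Next row=LF[0]=9
  step 3: row=9, L[9]='m', prepend. Next row=LF[9]=8
  step 4: row=8, L[8]='m', prepend. Next row=LF[8]=7
  step 5: row=7, L[7]='M', prepend. Next row=LF[7]=1
  step 6: row=1, L[1]='m', prepend. Next row=LF[1]=6
  step 7: row=6, L[6]='n', prepend. Next row=LF[6]=12
  step 8: row=12, L[12]='N', prepend. Next row=LF[12]=4
  step 9: row=4, L[4]='n', prepend. Next row=LF[4]=10
  step 10: row=10, L[10]='n', prepend. Next row=LF[10]=13
  step 11: row=13, L[13]='N', prepend. Next row=LF[13]=5
  step 12: row=5, L[5]='n', prepend. Next row=LF[5]=11
  step 13: row=11, L[11]='N', prepend. Next row=LF[11]=3
  step 14: row=3, L[3]='N', prepend. Next row=LF[3]=2
Reversed output: NNnNnnNnmMmmn$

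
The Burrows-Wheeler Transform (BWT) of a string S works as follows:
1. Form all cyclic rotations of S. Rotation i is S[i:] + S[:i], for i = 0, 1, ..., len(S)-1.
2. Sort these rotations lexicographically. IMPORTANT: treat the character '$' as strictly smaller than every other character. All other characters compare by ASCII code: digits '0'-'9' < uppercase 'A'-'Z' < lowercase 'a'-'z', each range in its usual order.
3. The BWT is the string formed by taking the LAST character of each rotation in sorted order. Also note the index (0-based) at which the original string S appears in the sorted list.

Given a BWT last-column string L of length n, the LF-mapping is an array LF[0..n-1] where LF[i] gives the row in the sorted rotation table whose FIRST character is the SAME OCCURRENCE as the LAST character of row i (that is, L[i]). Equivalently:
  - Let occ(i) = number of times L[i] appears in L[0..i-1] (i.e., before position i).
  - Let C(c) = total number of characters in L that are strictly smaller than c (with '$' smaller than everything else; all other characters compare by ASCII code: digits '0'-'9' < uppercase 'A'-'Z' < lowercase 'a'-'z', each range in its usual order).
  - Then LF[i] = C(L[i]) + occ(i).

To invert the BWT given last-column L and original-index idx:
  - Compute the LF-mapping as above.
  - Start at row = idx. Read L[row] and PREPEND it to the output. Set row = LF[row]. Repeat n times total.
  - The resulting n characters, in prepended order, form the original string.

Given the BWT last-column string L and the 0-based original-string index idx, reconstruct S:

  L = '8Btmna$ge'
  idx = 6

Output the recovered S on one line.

Answer: magnetB8$

Derivation:
LF mapping: 1 2 8 6 7 3 0 5 4
Walk LF starting at row 6, prepending L[row]:
  step 1: row=6, L[6]='$', prepend. Next row=LF[6]=0
  step 2: row=0, L[0]='8', prepend. Next row=LF[0]=1
  step 3: row=1, L[1]='B', prepend. Next row=LF[1]=2
  step 4: row=2, L[2]='t', prepend. Next row=LF[2]=8
  step 5: row=8, L[8]='e', prepend. Next row=LF[8]=4
  step 6: row=4, L[4]='n', prepend. Next row=LF[4]=7
  step 7: row=7, L[7]='g', prepend. Next row=LF[7]=5
  step 8: row=5, L[5]='a', prepend. Next row=LF[5]=3
  step 9: row=3, L[3]='m', prepend. Next row=LF[3]=6
Reversed output: magnetB8$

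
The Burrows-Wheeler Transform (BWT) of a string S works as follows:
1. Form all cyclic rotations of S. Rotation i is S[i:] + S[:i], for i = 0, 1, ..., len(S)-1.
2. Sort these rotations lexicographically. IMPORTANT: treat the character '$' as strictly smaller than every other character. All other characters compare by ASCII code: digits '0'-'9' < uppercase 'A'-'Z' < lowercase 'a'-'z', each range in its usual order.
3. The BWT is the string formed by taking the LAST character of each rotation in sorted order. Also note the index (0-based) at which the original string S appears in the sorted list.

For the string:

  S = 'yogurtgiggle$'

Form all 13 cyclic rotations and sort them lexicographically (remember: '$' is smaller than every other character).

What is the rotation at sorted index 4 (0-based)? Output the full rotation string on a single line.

Answer: gle$yogurtgig

Derivation:
All 13 rotations (rotation i = S[i:]+S[:i]):
  rot[0] = yogurtgiggle$
  rot[1] = ogurtgiggle$y
  rot[2] = gurtgiggle$yo
  rot[3] = urtgiggle$yog
  rot[4] = rtgiggle$yogu
  rot[5] = tgiggle$yogur
  rot[6] = giggle$yogurt
  rot[7] = iggle$yogurtg
  rot[8] = ggle$yogurtgi
  rot[9] = gle$yogurtgig
  rot[10] = le$yogurtgigg
  rot[11] = e$yogurtgiggl
  rot[12] = $yogurtgiggle
Sorted (with $ < everything):
  sorted[0] = $yogurtgiggle
  sorted[1] = e$yogurtgiggl
  sorted[2] = ggle$yogurtgi
  sorted[3] = giggle$yogurt
  sorted[4] = gle$yogurtgig
  sorted[5] = gurtgiggle$yo
  sorted[6] = iggle$yogurtg
  sorted[7] = le$yogurtgigg
  sorted[8] = ogurtgiggle$y
  sorted[9] = rtgiggle$yogu
  sorted[10] = tgiggle$yogur
  sorted[11] = urtgiggle$yog
  sorted[12] = yogurtgiggle$
sorted[4] = gle$yogurtgig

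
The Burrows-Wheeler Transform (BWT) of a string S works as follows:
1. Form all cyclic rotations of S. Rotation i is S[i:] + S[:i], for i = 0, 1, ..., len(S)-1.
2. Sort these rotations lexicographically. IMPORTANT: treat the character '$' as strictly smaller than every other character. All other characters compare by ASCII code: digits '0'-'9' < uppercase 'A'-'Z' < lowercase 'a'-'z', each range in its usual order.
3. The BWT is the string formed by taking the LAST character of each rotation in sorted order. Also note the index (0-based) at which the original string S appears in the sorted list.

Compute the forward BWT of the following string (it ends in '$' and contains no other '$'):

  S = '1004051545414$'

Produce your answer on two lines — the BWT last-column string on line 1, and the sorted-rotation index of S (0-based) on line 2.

All 14 rotations (rotation i = S[i:]+S[:i]):
  rot[0] = 1004051545414$
  rot[1] = 004051545414$1
  rot[2] = 04051545414$10
  rot[3] = 4051545414$100
  rot[4] = 051545414$1004
  rot[5] = 51545414$10040
  rot[6] = 1545414$100405
  rot[7] = 545414$1004051
  rot[8] = 45414$10040515
  rot[9] = 5414$100405154
  rot[10] = 414$1004051545
  rot[11] = 14$10040515454
  rot[12] = 4$100405154541
  rot[13] = $1004051545414
Sorted (with $ < everything):
  sorted[0] = $1004051545414  (last char: '4')
  sorted[1] = 004051545414$1  (last char: '1')
  sorted[2] = 04051545414$10  (last char: '0')
  sorted[3] = 051545414$1004  (last char: '4')
  sorted[4] = 1004051545414$  (last char: '$')
  sorted[5] = 14$10040515454  (last char: '4')
  sorted[6] = 1545414$100405  (last char: '5')
  sorted[7] = 4$100405154541  (last char: '1')
  sorted[8] = 4051545414$100  (last char: '0')
  sorted[9] = 414$1004051545  (last char: '5')
  sorted[10] = 45414$10040515  (last char: '5')
  sorted[11] = 51545414$10040  (last char: '0')
  sorted[12] = 5414$100405154  (last char: '4')
  sorted[13] = 545414$1004051  (last char: '1')
Last column: 4104$451055041
Original string S is at sorted index 4

Answer: 4104$451055041
4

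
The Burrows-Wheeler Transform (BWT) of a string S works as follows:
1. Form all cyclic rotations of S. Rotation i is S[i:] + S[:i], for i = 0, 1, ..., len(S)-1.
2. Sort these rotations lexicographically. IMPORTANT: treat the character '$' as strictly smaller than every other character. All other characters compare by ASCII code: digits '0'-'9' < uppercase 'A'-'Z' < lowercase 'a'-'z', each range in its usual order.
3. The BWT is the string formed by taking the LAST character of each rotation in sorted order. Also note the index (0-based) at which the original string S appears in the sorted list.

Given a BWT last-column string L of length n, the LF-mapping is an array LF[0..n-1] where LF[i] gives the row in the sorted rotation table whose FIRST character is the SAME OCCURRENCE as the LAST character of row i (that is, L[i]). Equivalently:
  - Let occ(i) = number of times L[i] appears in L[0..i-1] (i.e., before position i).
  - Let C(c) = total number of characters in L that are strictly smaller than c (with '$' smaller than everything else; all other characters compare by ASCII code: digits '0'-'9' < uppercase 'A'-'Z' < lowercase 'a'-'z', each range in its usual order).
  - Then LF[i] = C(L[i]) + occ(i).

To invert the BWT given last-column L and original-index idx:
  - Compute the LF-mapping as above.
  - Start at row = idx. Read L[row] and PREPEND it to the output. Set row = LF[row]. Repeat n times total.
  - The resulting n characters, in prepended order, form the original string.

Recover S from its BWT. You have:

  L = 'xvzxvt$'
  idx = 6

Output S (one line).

LF mapping: 4 2 6 5 3 1 0
Walk LF starting at row 6, prepending L[row]:
  step 1: row=6, L[6]='$', prepend. Next row=LF[6]=0
  step 2: row=0, L[0]='x', prepend. Next row=LF[0]=4
  step 3: row=4, L[4]='v', prepend. Next row=LF[4]=3
  step 4: row=3, L[3]='x', prepend. Next row=LF[3]=5
  step 5: row=5, L[5]='t', prepend. Next row=LF[5]=1
  step 6: row=1, L[1]='v', prepend. Next row=LF[1]=2
  step 7: row=2, L[2]='z', prepend. Next row=LF[2]=6
Reversed output: zvtxvx$

Answer: zvtxvx$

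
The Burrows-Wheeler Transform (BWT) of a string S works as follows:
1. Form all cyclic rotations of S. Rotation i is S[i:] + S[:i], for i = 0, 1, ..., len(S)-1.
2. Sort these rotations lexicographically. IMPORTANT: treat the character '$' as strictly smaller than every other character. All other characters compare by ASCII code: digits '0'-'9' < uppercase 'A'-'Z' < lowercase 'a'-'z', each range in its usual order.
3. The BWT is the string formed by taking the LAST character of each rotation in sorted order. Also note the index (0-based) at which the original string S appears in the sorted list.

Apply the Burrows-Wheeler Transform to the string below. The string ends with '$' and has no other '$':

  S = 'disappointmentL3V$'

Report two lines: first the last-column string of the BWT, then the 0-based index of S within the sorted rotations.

Answer: VLt3s$modteippainn
5

Derivation:
All 18 rotations (rotation i = S[i:]+S[:i]):
  rot[0] = disappointmentL3V$
  rot[1] = isappointmentL3V$d
  rot[2] = sappointmentL3V$di
  rot[3] = appointmentL3V$dis
  rot[4] = ppointmentL3V$disa
  rot[5] = pointmentL3V$disap
  rot[6] = ointmentL3V$disapp
  rot[7] = intmentL3V$disappo
  rot[8] = ntmentL3V$disappoi
  rot[9] = tmentL3V$disappoin
  rot[10] = mentL3V$disappoint
  rot[11] = entL3V$disappointm
  rot[12] = ntL3V$disappointme
  rot[13] = tL3V$disappointmen
  rot[14] = L3V$disappointment
  rot[15] = 3V$disappointmentL
  rot[16] = V$disappointmentL3
  rot[17] = $disappointmentL3V
Sorted (with $ < everything):
  sorted[0] = $disappointmentL3V  (last char: 'V')
  sorted[1] = 3V$disappointmentL  (last char: 'L')
  sorted[2] = L3V$disappointment  (last char: 't')
  sorted[3] = V$disappointmentL3  (last char: '3')
  sorted[4] = appointmentL3V$dis  (last char: 's')
  sorted[5] = disappointmentL3V$  (last char: '$')
  sorted[6] = entL3V$disappointm  (last char: 'm')
  sorted[7] = intmentL3V$disappo  (last char: 'o')
  sorted[8] = isappointmentL3V$d  (last char: 'd')
  sorted[9] = mentL3V$disappoint  (last char: 't')
  sorted[10] = ntL3V$disappointme  (last char: 'e')
  sorted[11] = ntmentL3V$disappoi  (last char: 'i')
  sorted[12] = ointmentL3V$disapp  (last char: 'p')
  sorted[13] = pointmentL3V$disap  (last char: 'p')
  sorted[14] = ppointmentL3V$disa  (last char: 'a')
  sorted[15] = sappointmentL3V$di  (last char: 'i')
  sorted[16] = tL3V$disappointmen  (last char: 'n')
  sorted[17] = tmentL3V$disappoin  (last char: 'n')
Last column: VLt3s$modteippainn
Original string S is at sorted index 5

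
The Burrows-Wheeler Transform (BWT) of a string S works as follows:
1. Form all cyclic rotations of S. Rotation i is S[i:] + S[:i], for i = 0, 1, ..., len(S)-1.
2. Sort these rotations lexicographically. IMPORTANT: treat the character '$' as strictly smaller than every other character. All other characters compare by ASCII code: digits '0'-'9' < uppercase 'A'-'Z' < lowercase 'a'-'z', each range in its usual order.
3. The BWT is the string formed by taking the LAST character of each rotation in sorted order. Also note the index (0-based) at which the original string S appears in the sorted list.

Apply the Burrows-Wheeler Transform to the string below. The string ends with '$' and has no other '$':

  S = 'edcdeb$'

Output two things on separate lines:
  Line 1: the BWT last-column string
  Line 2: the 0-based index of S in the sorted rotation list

Answer: bedecd$
6

Derivation:
All 7 rotations (rotation i = S[i:]+S[:i]):
  rot[0] = edcdeb$
  rot[1] = dcdeb$e
  rot[2] = cdeb$ed
  rot[3] = deb$edc
  rot[4] = eb$edcd
  rot[5] = b$edcde
  rot[6] = $edcdeb
Sorted (with $ < everything):
  sorted[0] = $edcdeb  (last char: 'b')
  sorted[1] = b$edcde  (last char: 'e')
  sorted[2] = cdeb$ed  (last char: 'd')
  sorted[3] = dcdeb$e  (last char: 'e')
  sorted[4] = deb$edc  (last char: 'c')
  sorted[5] = eb$edcd  (last char: 'd')
  sorted[6] = edcdeb$  (last char: '$')
Last column: bedecd$
Original string S is at sorted index 6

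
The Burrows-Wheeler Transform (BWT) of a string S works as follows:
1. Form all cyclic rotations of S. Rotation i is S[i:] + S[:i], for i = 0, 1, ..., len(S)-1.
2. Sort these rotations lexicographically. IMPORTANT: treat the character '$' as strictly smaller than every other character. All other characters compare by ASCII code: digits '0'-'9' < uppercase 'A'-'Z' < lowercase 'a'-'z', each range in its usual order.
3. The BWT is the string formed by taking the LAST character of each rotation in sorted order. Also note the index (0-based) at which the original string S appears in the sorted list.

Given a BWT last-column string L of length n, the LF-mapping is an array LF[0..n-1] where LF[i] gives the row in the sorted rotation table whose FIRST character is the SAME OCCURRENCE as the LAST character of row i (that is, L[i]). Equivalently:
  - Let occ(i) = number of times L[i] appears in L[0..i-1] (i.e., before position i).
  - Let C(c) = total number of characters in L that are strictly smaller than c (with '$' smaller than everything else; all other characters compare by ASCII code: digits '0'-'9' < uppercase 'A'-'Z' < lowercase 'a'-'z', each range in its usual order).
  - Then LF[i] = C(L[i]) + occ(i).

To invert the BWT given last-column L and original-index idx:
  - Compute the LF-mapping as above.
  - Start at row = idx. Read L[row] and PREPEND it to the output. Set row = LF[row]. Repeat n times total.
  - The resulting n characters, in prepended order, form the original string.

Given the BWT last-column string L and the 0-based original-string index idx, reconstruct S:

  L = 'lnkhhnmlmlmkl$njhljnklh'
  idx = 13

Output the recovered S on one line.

Answer: llknjlnlmklkhhnnhhmjml$

Derivation:
LF mapping: 10 19 7 1 2 20 16 11 17 12 18 8 13 0 21 5 3 14 6 22 9 15 4
Walk LF starting at row 13, prepending L[row]:
  step 1: row=13, L[13]='$', prepend. Next row=LF[13]=0
  step 2: row=0, L[0]='l', prepend. Next row=LF[0]=10
  step 3: row=10, L[10]='m', prepend. Next row=LF[10]=18
  step 4: row=18, L[18]='j', prepend. Next row=LF[18]=6
  step 5: row=6, L[6]='m', prepend. Next row=LF[6]=16
  step 6: row=16, L[16]='h', prepend. Next row=LF[16]=3
  step 7: row=3, L[3]='h', prepend. Next row=LF[3]=1
  step 8: row=1, L[1]='n', prepend. Next row=LF[1]=19
  step 9: row=19, L[19]='n', prepend. Next row=LF[19]=22
  step 10: row=22, L[22]='h', prepend. Next row=LF[22]=4
  step 11: row=4, L[4]='h', prepend. Next row=LF[4]=2
  step 12: row=2, L[2]='k', prepend. Next row=LF[2]=7
  step 13: row=7, L[7]='l', prepend. Next row=LF[7]=11
  step 14: row=11, L[11]='k', prepend. Next row=LF[11]=8
  step 15: row=8, L[8]='m', prepend. Next row=LF[8]=17
  step 16: row=17, L[17]='l', prepend. Next row=LF[17]=14
  step 17: row=14, L[14]='n', prepend. Next row=LF[14]=21
  step 18: row=21, L[21]='l', prepend. Next row=LF[21]=15
  step 19: row=15, L[15]='j', prepend. Next row=LF[15]=5
  step 20: row=5, L[5]='n', prepend. Next row=LF[5]=20
  step 21: row=20, L[20]='k', prepend. Next row=LF[20]=9
  step 22: row=9, L[9]='l', prepend. Next row=LF[9]=12
  step 23: row=12, L[12]='l', prepend. Next row=LF[12]=13
Reversed output: llknjlnlmklkhhnnhhmjml$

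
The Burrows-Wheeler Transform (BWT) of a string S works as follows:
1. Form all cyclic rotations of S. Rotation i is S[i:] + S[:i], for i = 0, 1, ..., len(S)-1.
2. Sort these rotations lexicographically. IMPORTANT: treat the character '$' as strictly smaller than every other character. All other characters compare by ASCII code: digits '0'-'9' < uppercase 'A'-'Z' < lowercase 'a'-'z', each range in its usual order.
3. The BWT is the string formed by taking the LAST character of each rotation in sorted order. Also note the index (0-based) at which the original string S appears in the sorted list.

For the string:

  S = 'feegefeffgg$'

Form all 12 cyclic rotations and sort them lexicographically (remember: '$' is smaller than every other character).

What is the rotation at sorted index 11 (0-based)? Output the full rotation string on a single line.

All 12 rotations (rotation i = S[i:]+S[:i]):
  rot[0] = feegefeffgg$
  rot[1] = eegefeffgg$f
  rot[2] = egefeffgg$fe
  rot[3] = gefeffgg$fee
  rot[4] = efeffgg$feeg
  rot[5] = feffgg$feege
  rot[6] = effgg$feegef
  rot[7] = ffgg$feegefe
  rot[8] = fgg$feegefef
  rot[9] = gg$feegefeff
  rot[10] = g$feegefeffg
  rot[11] = $feegefeffgg
Sorted (with $ < everything):
  sorted[0] = $feegefeffgg
  sorted[1] = eegefeffgg$f
  sorted[2] = efeffgg$feeg
  sorted[3] = effgg$feegef
  sorted[4] = egefeffgg$fe
  sorted[5] = feegefeffgg$
  sorted[6] = feffgg$feege
  sorted[7] = ffgg$feegefe
  sorted[8] = fgg$feegefef
  sorted[9] = g$feegefeffg
  sorted[10] = gefeffgg$fee
  sorted[11] = gg$feegefeff
sorted[11] = gg$feegefeff

Answer: gg$feegefeff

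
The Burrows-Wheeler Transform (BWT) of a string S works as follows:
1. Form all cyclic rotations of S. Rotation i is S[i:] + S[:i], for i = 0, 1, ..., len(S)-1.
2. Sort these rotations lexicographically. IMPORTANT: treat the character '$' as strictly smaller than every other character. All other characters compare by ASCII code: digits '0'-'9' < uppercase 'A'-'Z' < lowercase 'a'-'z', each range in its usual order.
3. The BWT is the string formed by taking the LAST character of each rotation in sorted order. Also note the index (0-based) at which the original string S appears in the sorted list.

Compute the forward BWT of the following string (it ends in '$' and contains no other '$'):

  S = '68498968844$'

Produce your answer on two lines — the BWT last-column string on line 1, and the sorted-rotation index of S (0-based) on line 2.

All 12 rotations (rotation i = S[i:]+S[:i]):
  rot[0] = 68498968844$
  rot[1] = 8498968844$6
  rot[2] = 498968844$68
  rot[3] = 98968844$684
  rot[4] = 8968844$6849
  rot[5] = 968844$68498
  rot[6] = 68844$684989
  rot[7] = 8844$6849896
  rot[8] = 844$68498968
  rot[9] = 44$684989688
  rot[10] = 4$6849896884
  rot[11] = $68498968844
Sorted (with $ < everything):
  sorted[0] = $68498968844  (last char: '4')
  sorted[1] = 4$6849896884  (last char: '4')
  sorted[2] = 44$684989688  (last char: '8')
  sorted[3] = 498968844$68  (last char: '8')
  sorted[4] = 68498968844$  (last char: '$')
  sorted[5] = 68844$684989  (last char: '9')
  sorted[6] = 844$68498968  (last char: '8')
  sorted[7] = 8498968844$6  (last char: '6')
  sorted[8] = 8844$6849896  (last char: '6')
  sorted[9] = 8968844$6849  (last char: '9')
  sorted[10] = 968844$68498  (last char: '8')
  sorted[11] = 98968844$684  (last char: '4')
Last column: 4488$9866984
Original string S is at sorted index 4

Answer: 4488$9866984
4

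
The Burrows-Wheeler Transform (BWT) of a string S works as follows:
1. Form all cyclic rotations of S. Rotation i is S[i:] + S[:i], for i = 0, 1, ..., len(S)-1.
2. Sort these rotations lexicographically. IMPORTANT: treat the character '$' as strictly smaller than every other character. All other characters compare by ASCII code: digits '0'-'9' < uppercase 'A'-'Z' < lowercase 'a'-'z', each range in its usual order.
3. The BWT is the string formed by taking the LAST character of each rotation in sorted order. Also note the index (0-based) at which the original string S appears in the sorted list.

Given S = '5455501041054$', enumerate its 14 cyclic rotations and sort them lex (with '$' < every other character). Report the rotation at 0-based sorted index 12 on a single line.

All 14 rotations (rotation i = S[i:]+S[:i]):
  rot[0] = 5455501041054$
  rot[1] = 455501041054$5
  rot[2] = 55501041054$54
  rot[3] = 5501041054$545
  rot[4] = 501041054$5455
  rot[5] = 01041054$54555
  rot[6] = 1041054$545550
  rot[7] = 041054$5455501
  rot[8] = 41054$54555010
  rot[9] = 1054$545550104
  rot[10] = 054$5455501041
  rot[11] = 54$54555010410
  rot[12] = 4$545550104105
  rot[13] = $5455501041054
Sorted (with $ < everything):
  sorted[0] = $5455501041054
  sorted[1] = 01041054$54555
  sorted[2] = 041054$5455501
  sorted[3] = 054$5455501041
  sorted[4] = 1041054$545550
  sorted[5] = 1054$545550104
  sorted[6] = 4$545550104105
  sorted[7] = 41054$54555010
  sorted[8] = 455501041054$5
  sorted[9] = 501041054$5455
  sorted[10] = 54$54555010410
  sorted[11] = 5455501041054$
  sorted[12] = 5501041054$545
  sorted[13] = 55501041054$54
sorted[12] = 5501041054$545

Answer: 5501041054$545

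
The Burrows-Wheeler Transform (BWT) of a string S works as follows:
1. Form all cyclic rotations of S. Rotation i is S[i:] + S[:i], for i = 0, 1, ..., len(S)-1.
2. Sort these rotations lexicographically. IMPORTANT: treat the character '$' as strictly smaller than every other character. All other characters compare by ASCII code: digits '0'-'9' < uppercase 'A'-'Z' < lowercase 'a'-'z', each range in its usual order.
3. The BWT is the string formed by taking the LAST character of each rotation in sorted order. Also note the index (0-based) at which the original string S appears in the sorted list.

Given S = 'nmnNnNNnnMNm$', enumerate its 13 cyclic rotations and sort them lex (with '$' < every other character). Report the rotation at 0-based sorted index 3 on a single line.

All 13 rotations (rotation i = S[i:]+S[:i]):
  rot[0] = nmnNnNNnnMNm$
  rot[1] = mnNnNNnnMNm$n
  rot[2] = nNnNNnnMNm$nm
  rot[3] = NnNNnnMNm$nmn
  rot[4] = nNNnnMNm$nmnN
  rot[5] = NNnnMNm$nmnNn
  rot[6] = NnnMNm$nmnNnN
  rot[7] = nnMNm$nmnNnNN
  rot[8] = nMNm$nmnNnNNn
  rot[9] = MNm$nmnNnNNnn
  rot[10] = Nm$nmnNnNNnnM
  rot[11] = m$nmnNnNNnnMN
  rot[12] = $nmnNnNNnnMNm
Sorted (with $ < everything):
  sorted[0] = $nmnNnNNnnMNm
  sorted[1] = MNm$nmnNnNNnn
  sorted[2] = NNnnMNm$nmnNn
  sorted[3] = Nm$nmnNnNNnnM
  sorted[4] = NnNNnnMNm$nmn
  sorted[5] = NnnMNm$nmnNnN
  sorted[6] = m$nmnNnNNnnMN
  sorted[7] = mnNnNNnnMNm$n
  sorted[8] = nMNm$nmnNnNNn
  sorted[9] = nNNnnMNm$nmnN
  sorted[10] = nNnNNnnMNm$nm
  sorted[11] = nmnNnNNnnMNm$
  sorted[12] = nnMNm$nmnNnNN
sorted[3] = Nm$nmnNnNNnnM

Answer: Nm$nmnNnNNnnM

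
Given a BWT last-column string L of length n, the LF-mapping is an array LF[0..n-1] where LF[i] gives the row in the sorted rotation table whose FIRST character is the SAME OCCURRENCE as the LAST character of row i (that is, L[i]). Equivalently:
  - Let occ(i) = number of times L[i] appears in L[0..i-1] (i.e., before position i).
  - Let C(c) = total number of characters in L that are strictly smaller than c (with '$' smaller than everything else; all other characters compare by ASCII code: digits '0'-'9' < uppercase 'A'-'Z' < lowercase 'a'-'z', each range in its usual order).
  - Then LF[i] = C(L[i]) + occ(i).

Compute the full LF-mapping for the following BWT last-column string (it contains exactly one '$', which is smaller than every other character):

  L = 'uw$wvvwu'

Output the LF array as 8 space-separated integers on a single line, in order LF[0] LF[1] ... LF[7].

Answer: 1 5 0 6 3 4 7 2

Derivation:
Char counts: '$':1, 'u':2, 'v':2, 'w':3
C (first-col start): C('$')=0, C('u')=1, C('v')=3, C('w')=5
L[0]='u': occ=0, LF[0]=C('u')+0=1+0=1
L[1]='w': occ=0, LF[1]=C('w')+0=5+0=5
L[2]='$': occ=0, LF[2]=C('$')+0=0+0=0
L[3]='w': occ=1, LF[3]=C('w')+1=5+1=6
L[4]='v': occ=0, LF[4]=C('v')+0=3+0=3
L[5]='v': occ=1, LF[5]=C('v')+1=3+1=4
L[6]='w': occ=2, LF[6]=C('w')+2=5+2=7
L[7]='u': occ=1, LF[7]=C('u')+1=1+1=2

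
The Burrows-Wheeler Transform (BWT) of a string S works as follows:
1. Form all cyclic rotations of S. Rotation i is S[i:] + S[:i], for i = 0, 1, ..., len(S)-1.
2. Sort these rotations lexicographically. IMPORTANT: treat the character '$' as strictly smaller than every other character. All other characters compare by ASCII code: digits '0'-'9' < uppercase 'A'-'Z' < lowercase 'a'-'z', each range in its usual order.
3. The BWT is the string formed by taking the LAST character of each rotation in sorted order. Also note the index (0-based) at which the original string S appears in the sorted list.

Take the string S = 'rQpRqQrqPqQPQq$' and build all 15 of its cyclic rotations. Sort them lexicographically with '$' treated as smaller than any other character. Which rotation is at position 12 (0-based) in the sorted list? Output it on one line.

All 15 rotations (rotation i = S[i:]+S[:i]):
  rot[0] = rQpRqQrqPqQPQq$
  rot[1] = QpRqQrqPqQPQq$r
  rot[2] = pRqQrqPqQPQq$rQ
  rot[3] = RqQrqPqQPQq$rQp
  rot[4] = qQrqPqQPQq$rQpR
  rot[5] = QrqPqQPQq$rQpRq
  rot[6] = rqPqQPQq$rQpRqQ
  rot[7] = qPqQPQq$rQpRqQr
  rot[8] = PqQPQq$rQpRqQrq
  rot[9] = qQPQq$rQpRqQrqP
  rot[10] = QPQq$rQpRqQrqPq
  rot[11] = PQq$rQpRqQrqPqQ
  rot[12] = Qq$rQpRqQrqPqQP
  rot[13] = q$rQpRqQrqPqQPQ
  rot[14] = $rQpRqQrqPqQPQq
Sorted (with $ < everything):
  sorted[0] = $rQpRqQrqPqQPQq
  sorted[1] = PQq$rQpRqQrqPqQ
  sorted[2] = PqQPQq$rQpRqQrq
  sorted[3] = QPQq$rQpRqQrqPq
  sorted[4] = QpRqQrqPqQPQq$r
  sorted[5] = Qq$rQpRqQrqPqQP
  sorted[6] = QrqPqQPQq$rQpRq
  sorted[7] = RqQrqPqQPQq$rQp
  sorted[8] = pRqQrqPqQPQq$rQ
  sorted[9] = q$rQpRqQrqPqQPQ
  sorted[10] = qPqQPQq$rQpRqQr
  sorted[11] = qQPQq$rQpRqQrqP
  sorted[12] = qQrqPqQPQq$rQpR
  sorted[13] = rQpRqQrqPqQPQq$
  sorted[14] = rqPqQPQq$rQpRqQ
sorted[12] = qQrqPqQPQq$rQpR

Answer: qQrqPqQPQq$rQpR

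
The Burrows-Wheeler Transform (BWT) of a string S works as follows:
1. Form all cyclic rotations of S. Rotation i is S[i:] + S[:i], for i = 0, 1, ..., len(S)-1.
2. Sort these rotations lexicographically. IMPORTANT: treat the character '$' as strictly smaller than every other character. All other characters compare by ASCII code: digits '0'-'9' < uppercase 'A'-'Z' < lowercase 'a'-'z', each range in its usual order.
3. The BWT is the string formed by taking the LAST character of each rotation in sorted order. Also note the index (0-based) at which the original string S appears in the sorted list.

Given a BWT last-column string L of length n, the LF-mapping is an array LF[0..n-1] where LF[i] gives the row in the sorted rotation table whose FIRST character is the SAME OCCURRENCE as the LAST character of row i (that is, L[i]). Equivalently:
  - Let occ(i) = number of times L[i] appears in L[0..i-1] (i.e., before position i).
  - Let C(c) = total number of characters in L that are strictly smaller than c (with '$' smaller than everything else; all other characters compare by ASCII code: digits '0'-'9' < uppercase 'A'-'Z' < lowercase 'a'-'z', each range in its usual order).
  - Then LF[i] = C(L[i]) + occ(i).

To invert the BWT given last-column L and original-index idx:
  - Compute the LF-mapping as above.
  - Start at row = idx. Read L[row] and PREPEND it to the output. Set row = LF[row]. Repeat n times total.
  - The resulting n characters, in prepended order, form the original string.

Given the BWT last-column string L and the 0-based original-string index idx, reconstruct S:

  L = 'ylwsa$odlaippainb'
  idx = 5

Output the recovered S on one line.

LF mapping: 16 8 15 14 1 0 11 5 9 2 6 12 13 3 7 10 4
Walk LF starting at row 5, prepending L[row]:
  step 1: row=5, L[5]='$', prepend. Next row=LF[5]=0
  step 2: row=0, L[0]='y', prepend. Next row=LF[0]=16
  step 3: row=16, L[16]='b', prepend. Next row=LF[16]=4
  step 4: row=4, L[4]='a', prepend. Next row=LF[4]=1
  step 5: row=1, L[1]='l', prepend. Next row=LF[1]=8
  step 6: row=8, L[8]='l', prepend. Next row=LF[8]=9
  step 7: row=9, L[9]='a', prepend. Next row=LF[9]=2
  step 8: row=2, L[2]='w', prepend. Next row=LF[2]=15
  step 9: row=15, L[15]='n', prepend. Next row=LF[15]=10
  step 10: row=10, L[10]='i', prepend. Next row=LF[10]=6
  step 11: row=6, L[6]='o', prepend. Next row=LF[6]=11
  step 12: row=11, L[11]='p', prepend. Next row=LF[11]=12
  step 13: row=12, L[12]='p', prepend. Next row=LF[12]=13
  step 14: row=13, L[13]='a', prepend. Next row=LF[13]=3
  step 15: row=3, L[3]='s', prepend. Next row=LF[3]=14
  step 16: row=14, L[14]='i', prepend. Next row=LF[14]=7
  step 17: row=7, L[7]='d', prepend. Next row=LF[7]=5
Reversed output: disappoinwallaby$

Answer: disappoinwallaby$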